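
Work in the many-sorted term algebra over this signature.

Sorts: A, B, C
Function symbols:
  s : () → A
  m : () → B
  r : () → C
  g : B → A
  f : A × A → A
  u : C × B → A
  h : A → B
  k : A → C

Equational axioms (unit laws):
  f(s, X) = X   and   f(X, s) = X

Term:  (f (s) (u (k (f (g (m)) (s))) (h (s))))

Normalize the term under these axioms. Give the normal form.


normal form = (u (k (g (m))) (h (s)))

1. (f (s) (u (k (f (g (m)) (s))) (h (s))))  →  (u (k (f (g (m)) (s))) (h (s)))
2. (u (k (f (g (m)) (s))) (h (s)))  →  (u (k (g (m))) (h (s)))


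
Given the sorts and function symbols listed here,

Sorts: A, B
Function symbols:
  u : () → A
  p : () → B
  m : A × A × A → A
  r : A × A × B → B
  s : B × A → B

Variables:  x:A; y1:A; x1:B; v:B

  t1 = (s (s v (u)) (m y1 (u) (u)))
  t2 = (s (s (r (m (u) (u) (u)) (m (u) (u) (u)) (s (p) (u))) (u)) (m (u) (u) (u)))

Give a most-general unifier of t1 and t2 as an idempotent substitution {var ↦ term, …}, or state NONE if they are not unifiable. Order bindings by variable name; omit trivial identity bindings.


{v ↦ (r (m (u) (u) (u)) (m (u) (u) (u)) (s (p) (u))), y1 ↦ (u)}


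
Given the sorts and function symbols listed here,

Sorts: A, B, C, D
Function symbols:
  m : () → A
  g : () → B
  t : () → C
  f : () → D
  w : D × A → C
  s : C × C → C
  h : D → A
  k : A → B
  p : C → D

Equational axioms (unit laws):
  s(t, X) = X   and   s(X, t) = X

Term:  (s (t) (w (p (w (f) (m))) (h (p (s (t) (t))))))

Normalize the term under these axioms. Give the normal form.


1. (s (t) (w (p (w (f) (m))) (h (p (s (t) (t))))))  →  (w (p (w (f) (m))) (h (p (s (t) (t)))))
2. (w (p (w (f) (m))) (h (p (s (t) (t)))))  →  (w (p (w (f) (m))) (h (p (t))))

normal form = (w (p (w (f) (m))) (h (p (t))))


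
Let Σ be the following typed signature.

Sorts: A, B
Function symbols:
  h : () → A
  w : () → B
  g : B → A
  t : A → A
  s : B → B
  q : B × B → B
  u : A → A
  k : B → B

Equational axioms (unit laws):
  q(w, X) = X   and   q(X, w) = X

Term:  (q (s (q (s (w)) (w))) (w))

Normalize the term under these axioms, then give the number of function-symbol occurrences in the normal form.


size = 3

1. (q (s (q (s (w)) (w))) (w))  →  (s (q (s (w)) (w)))
2. (s (q (s (w)) (w)))  →  (s (s (w)))
normal form: (s (s (w)))


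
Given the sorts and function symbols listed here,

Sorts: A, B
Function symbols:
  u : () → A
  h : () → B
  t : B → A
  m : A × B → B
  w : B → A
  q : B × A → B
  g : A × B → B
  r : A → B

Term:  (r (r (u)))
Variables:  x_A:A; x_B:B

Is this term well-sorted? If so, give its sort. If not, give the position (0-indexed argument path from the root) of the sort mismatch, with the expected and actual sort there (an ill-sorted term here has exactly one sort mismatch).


    (u) : A
  (r (u)) : B
(r (r (u))) : ✗ arg 0 at [0] has sort B, expected A

ill-sorted at position [0]: expected A, got B


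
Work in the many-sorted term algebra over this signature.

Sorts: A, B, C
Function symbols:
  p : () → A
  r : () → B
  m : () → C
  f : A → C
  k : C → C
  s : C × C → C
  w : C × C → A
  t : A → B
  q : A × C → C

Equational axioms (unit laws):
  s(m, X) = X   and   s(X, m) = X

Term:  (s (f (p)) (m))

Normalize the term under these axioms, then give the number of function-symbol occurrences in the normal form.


1. (s (f (p)) (m))  →  (f (p))
normal form: (f (p))

size = 2


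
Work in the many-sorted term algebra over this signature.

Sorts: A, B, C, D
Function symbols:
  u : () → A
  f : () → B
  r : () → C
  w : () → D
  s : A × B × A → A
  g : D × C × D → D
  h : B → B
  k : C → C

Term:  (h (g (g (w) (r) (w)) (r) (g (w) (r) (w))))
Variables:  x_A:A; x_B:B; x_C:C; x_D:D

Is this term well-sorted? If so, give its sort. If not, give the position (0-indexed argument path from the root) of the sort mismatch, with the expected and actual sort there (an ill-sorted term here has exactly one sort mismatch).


      (w) : D
      (r) : C
      (w) : D
    (g (w) (r) (w)) : D
    (r) : C
      (w) : D
      (r) : C
      (w) : D
    (g (w) (r) (w)) : D
  (g (g (w) (r) (w)) (r) (g (w) (r) (w))) : D
(h (g (g (w) (r) (w)) (r) (g (w) (r) (w)))) : ✗ arg 0 at [0] has sort D, expected B

ill-sorted at position [0]: expected B, got D


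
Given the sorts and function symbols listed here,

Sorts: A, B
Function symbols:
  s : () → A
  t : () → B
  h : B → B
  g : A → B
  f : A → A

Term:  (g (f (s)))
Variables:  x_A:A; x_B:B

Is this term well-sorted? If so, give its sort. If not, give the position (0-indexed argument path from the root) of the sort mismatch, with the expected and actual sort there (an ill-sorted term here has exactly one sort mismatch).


    (s) : A
  (f (s)) : A
(g (f (s))) : B

well-sorted; sort = B


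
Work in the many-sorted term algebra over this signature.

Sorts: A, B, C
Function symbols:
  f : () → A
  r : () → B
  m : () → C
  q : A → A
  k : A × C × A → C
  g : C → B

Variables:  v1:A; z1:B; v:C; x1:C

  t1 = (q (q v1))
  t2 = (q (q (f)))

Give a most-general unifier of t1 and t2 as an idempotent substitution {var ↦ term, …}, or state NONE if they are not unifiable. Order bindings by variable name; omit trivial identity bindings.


{v1 ↦ (f)}


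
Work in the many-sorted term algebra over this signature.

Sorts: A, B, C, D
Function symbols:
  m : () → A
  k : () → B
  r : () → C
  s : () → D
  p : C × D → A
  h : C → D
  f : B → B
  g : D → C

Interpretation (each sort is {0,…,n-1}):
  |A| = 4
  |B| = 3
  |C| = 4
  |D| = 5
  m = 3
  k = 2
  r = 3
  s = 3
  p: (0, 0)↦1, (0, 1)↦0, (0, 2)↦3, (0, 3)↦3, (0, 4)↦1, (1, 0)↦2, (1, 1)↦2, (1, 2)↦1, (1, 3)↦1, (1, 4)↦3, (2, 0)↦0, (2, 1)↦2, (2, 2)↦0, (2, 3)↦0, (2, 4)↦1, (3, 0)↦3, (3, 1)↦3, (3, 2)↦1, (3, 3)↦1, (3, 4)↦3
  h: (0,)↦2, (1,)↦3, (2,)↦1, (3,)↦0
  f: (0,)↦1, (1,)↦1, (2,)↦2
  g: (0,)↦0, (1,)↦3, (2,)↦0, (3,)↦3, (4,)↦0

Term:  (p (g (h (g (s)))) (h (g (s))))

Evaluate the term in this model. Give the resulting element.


  s = 3
  (g (s)) = g(3,) = 3
  (h (g (s))) = h(3,) = 0
  (g (h (g (s)))) = g(0,) = 0
  s = 3
  (g (s)) = g(3,) = 3
  (h (g (s))) = h(3,) = 0
  (p (g (h (g (s)))) (h (g (s)))) = p(0, 0) = 1

value = 1


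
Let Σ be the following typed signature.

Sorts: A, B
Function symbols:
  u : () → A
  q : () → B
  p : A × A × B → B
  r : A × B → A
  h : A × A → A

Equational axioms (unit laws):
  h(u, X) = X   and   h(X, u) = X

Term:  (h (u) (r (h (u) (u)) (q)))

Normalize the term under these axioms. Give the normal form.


1. (h (u) (r (h (u) (u)) (q)))  →  (r (h (u) (u)) (q))
2. (r (h (u) (u)) (q))  →  (r (u) (q))

normal form = (r (u) (q))


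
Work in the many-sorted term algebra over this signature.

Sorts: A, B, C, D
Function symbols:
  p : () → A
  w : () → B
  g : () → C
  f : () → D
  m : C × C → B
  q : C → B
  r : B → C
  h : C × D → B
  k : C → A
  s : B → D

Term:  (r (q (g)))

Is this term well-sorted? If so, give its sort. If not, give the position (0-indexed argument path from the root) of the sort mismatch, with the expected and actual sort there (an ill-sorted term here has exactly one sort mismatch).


    (g) : C
  (q (g)) : B
(r (q (g))) : C

well-sorted; sort = C


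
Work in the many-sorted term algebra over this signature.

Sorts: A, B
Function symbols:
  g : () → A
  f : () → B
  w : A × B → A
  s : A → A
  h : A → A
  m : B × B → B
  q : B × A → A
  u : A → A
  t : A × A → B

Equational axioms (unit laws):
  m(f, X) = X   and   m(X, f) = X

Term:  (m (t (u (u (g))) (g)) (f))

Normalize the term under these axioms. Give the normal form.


1. (m (t (u (u (g))) (g)) (f))  →  (t (u (u (g))) (g))

normal form = (t (u (u (g))) (g))


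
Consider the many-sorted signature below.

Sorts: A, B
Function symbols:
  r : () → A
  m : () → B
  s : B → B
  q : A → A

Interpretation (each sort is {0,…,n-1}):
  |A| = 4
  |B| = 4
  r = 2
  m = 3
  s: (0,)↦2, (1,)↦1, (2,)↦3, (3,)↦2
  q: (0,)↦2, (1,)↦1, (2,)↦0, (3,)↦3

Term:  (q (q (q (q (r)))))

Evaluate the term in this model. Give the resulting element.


  r = 2
  (q (r)) = q(2,) = 0
  (q (q (r))) = q(0,) = 2
  (q (q (q (r)))) = q(2,) = 0
  (q (q (q (q (r))))) = q(0,) = 2

value = 2


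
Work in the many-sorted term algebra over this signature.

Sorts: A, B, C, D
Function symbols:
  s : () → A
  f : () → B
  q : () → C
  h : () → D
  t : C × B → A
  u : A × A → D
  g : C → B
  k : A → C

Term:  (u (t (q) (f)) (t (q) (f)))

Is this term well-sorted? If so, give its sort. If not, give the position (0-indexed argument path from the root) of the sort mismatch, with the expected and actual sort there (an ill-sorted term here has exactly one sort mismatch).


    (q) : C
    (f) : B
  (t (q) (f)) : A
    (q) : C
    (f) : B
  (t (q) (f)) : A
(u (t (q) (f)) (t (q) (f))) : D

well-sorted; sort = D


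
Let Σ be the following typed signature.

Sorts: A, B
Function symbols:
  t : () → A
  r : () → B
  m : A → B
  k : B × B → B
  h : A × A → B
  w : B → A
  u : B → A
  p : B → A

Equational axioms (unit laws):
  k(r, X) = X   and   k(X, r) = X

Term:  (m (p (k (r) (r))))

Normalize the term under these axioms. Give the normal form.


1. (m (p (k (r) (r))))  →  (m (p (r)))

normal form = (m (p (r)))


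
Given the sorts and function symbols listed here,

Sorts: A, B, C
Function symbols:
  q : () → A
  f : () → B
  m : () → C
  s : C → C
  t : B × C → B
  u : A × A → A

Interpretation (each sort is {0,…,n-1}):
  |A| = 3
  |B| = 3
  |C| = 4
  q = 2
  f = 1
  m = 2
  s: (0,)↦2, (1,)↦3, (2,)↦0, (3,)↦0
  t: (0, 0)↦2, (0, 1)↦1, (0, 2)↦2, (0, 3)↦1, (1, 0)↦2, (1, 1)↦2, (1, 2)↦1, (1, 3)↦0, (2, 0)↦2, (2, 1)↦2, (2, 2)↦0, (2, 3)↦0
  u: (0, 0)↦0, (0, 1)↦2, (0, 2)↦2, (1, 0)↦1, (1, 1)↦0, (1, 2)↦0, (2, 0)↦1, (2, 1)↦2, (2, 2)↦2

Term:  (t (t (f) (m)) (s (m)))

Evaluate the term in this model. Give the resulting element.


  f = 1
  m = 2
  (t (f) (m)) = t(1, 2) = 1
  m = 2
  (s (m)) = s(2,) = 0
  (t (t (f) (m)) (s (m))) = t(1, 0) = 2

value = 2


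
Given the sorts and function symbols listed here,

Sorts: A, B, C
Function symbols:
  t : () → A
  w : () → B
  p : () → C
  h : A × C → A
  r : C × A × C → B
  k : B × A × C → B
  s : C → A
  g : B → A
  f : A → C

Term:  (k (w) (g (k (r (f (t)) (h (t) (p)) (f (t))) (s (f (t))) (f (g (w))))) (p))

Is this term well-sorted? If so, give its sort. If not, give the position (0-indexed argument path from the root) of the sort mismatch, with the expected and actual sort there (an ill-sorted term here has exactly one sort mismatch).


  (w) : B
          (t) : A
        (f (t)) : C
          (t) : A
          (p) : C
        (h (t) (p)) : A
          (t) : A
        (f (t)) : C
      (r (f (t)) (h (t) (p)) (f (t))) : B
          (t) : A
        (f (t)) : C
      (s (f (t))) : A
          (w) : B
        (g (w)) : A
      (f (g (w))) : C
    (k (r (f (t)) (h (t) (p)) (f (t))) (s (f (t))) (f (g (w)))) : B
  (g (k (r (f (t)) (h (t) (p)) (f (t))) (s (f (t))) (f (g (w))))) : A
  (p) : C
(k (w) (g (k (r (f (t)) (h (t) (p)) (f (t))) (s (f (t))) (f (g (w))))) (p)) : B

well-sorted; sort = B


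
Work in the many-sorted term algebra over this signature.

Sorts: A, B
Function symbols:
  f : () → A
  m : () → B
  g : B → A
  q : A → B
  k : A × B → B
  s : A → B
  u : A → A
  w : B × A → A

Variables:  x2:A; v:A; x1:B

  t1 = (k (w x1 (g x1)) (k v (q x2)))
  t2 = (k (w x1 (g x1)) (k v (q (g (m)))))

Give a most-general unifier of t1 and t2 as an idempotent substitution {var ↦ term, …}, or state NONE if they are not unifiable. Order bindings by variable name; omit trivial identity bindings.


{x2 ↦ (g (m))}


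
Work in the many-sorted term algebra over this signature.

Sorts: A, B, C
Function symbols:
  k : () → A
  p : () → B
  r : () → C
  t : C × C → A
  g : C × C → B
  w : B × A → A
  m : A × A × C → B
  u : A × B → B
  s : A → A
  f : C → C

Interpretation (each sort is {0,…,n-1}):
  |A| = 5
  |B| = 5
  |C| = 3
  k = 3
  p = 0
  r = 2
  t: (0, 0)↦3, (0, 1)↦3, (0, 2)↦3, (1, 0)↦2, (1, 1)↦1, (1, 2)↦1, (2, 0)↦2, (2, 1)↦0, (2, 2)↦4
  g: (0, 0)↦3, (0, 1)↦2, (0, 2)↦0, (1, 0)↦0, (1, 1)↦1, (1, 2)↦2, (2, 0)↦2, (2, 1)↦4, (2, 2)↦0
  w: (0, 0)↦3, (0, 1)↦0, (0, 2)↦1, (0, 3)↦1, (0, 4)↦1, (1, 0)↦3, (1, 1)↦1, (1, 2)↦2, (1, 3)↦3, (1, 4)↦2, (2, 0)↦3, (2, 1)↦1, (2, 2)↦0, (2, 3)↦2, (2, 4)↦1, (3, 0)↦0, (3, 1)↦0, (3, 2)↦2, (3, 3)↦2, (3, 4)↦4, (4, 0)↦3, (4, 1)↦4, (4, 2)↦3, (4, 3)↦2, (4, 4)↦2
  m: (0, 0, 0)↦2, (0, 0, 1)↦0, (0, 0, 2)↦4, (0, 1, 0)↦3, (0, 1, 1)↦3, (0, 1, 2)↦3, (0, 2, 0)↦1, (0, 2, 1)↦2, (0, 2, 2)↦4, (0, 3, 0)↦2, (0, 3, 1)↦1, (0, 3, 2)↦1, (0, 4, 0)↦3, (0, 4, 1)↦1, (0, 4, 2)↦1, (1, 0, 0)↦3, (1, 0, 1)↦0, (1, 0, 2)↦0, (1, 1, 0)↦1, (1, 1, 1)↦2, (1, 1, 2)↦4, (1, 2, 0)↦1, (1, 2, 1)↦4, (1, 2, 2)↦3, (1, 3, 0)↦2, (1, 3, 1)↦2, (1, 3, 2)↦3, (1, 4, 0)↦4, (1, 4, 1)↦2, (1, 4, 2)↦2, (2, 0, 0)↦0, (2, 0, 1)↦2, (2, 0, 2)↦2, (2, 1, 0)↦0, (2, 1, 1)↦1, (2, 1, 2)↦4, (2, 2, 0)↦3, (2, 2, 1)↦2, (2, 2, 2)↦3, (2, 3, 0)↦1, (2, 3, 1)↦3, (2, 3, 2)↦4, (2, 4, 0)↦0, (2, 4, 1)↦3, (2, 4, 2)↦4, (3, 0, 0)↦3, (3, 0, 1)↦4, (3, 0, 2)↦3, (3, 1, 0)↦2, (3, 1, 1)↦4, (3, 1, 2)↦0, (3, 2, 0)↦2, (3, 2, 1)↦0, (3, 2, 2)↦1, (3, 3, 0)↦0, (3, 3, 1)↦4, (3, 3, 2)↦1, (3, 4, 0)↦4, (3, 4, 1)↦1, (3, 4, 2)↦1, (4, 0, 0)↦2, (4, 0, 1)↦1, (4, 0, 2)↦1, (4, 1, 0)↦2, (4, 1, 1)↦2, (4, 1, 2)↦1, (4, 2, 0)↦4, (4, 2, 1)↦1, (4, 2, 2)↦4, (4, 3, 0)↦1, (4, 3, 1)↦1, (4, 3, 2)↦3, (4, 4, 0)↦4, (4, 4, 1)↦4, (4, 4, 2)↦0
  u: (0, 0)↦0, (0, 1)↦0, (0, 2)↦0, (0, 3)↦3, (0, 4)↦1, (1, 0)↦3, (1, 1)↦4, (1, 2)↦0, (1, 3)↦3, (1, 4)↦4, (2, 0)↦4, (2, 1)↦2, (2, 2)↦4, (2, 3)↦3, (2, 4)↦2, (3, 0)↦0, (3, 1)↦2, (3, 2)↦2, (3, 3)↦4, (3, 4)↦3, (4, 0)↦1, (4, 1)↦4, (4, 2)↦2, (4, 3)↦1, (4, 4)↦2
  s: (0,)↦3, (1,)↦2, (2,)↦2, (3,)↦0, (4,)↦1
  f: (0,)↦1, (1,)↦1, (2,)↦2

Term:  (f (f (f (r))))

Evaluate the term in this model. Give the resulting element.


value = 2

  r = 2
  (f (r)) = f(2,) = 2
  (f (f (r))) = f(2,) = 2
  (f (f (f (r)))) = f(2,) = 2


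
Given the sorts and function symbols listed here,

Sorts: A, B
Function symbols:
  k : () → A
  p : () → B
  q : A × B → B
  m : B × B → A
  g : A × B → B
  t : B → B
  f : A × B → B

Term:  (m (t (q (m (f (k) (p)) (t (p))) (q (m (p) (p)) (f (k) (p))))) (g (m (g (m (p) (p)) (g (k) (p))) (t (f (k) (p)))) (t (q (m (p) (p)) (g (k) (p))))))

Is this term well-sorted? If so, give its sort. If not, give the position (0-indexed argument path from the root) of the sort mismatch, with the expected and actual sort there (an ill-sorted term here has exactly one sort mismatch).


well-sorted; sort = A

          (k) : A
          (p) : B
        (f (k) (p)) : B
          (p) : B
        (t (p)) : B
      (m (f (k) (p)) (t (p))) : A
          (p) : B
          (p) : B
        (m (p) (p)) : A
          (k) : A
          (p) : B
        (f (k) (p)) : B
      (q (m (p) (p)) (f (k) (p))) : B
    (q (m (f (k) (p)) (t (p))) (q (m (p) (p)) (f (k) (p)))) : B
  (t (q (m (f (k) (p)) (t (p))) (q (m (p) (p)) (f (k) (p))))) : B
          (p) : B
          (p) : B
        (m (p) (p)) : A
          (k) : A
          (p) : B
        (g (k) (p)) : B
      (g (m (p) (p)) (g (k) (p))) : B
          (k) : A
          (p) : B
        (f (k) (p)) : B
      (t (f (k) (p))) : B
    (m (g (m (p) (p)) (g (k) (p))) (t (f (k) (p)))) : A
          (p) : B
          (p) : B
        (m (p) (p)) : A
          (k) : A
          (p) : B
        (g (k) (p)) : B
      (q (m (p) (p)) (g (k) (p))) : B
    (t (q (m (p) (p)) (g (k) (p)))) : B
  (g (m (g (m (p) (p)) (g (k) (p))) (t (f (k) (p)))) (t (q (m (p) (p)) (g (k) (p))))) : B
(m (t (q (m (f (k) (p)) (t (p))) (q (m (p) (p)) (f (k) (p))))) (g (m (g (m (p) (p)) (g (k) (p))) (t (f (k) (p)))) (t (q (m (p) (p)) (g (k) (p)))))) : A


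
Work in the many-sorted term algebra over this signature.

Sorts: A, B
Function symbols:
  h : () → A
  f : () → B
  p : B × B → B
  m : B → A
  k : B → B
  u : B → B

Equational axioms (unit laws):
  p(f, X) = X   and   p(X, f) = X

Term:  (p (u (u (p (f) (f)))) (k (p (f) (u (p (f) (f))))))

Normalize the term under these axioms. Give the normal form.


normal form = (p (u (u (f))) (k (u (f))))

1. (p (u (u (p (f) (f)))) (k (p (f) (u (p (f) (f))))))  →  (p (u (u (f))) (k (p (f) (u (p (f) (f))))))
2. (p (u (u (f))) (k (p (f) (u (p (f) (f))))))  →  (p (u (u (f))) (k (u (p (f) (f)))))
3. (p (u (u (f))) (k (u (p (f) (f)))))  →  (p (u (u (f))) (k (u (f))))


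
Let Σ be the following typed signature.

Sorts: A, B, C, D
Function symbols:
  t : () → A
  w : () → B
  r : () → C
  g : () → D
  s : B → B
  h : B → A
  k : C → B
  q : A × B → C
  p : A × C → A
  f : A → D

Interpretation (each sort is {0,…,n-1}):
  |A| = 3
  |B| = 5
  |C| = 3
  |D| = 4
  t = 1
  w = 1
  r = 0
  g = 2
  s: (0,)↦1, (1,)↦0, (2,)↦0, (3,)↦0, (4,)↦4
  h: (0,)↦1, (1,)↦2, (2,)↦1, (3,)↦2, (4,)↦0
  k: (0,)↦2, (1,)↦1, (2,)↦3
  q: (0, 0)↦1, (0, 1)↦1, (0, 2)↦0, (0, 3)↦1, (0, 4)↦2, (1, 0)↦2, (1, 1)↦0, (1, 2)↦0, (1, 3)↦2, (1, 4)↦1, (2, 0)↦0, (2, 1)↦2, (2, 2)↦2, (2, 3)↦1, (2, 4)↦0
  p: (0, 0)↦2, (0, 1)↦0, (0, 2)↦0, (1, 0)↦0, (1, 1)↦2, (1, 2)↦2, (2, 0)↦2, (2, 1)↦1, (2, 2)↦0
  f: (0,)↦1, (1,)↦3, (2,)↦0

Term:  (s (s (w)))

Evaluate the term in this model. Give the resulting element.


value = 1

  w = 1
  (s (w)) = s(1,) = 0
  (s (s (w))) = s(0,) = 1


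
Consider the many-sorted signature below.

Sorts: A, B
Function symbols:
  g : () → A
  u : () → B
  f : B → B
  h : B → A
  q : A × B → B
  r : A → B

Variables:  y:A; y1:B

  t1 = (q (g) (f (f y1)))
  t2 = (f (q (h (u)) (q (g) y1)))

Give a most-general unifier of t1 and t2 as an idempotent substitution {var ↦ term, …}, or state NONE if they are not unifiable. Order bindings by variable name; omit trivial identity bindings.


head clash or occurs-check failure — not unifiable

NONE (not unifiable)


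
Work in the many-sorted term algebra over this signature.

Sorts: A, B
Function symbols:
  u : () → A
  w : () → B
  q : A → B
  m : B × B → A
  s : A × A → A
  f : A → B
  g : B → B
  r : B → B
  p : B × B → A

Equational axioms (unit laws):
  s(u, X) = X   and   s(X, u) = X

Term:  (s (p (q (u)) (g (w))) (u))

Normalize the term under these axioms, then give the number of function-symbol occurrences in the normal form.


1. (s (p (q (u)) (g (w))) (u))  →  (p (q (u)) (g (w)))
normal form: (p (q (u)) (g (w)))

size = 5


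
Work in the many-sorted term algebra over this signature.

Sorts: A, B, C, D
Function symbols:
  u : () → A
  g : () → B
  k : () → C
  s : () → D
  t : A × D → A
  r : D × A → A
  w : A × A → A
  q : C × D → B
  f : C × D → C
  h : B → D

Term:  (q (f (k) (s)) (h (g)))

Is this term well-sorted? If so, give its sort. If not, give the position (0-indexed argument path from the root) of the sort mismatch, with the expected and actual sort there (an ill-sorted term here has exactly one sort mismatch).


well-sorted; sort = B

    (k) : C
    (s) : D
  (f (k) (s)) : C
    (g) : B
  (h (g)) : D
(q (f (k) (s)) (h (g))) : B


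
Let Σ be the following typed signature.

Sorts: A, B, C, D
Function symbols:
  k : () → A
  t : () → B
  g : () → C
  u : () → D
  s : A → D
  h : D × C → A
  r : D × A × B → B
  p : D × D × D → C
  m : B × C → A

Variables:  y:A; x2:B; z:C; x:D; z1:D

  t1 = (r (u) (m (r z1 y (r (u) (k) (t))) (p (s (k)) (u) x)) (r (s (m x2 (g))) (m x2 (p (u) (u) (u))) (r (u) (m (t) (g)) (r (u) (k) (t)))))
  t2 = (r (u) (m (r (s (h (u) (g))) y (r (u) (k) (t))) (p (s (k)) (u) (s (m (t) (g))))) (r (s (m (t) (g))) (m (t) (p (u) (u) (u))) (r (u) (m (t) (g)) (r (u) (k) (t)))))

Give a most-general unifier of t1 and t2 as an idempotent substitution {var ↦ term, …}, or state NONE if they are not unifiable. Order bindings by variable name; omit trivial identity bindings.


{x ↦ (s (m (t) (g))), x2 ↦ (t), z1 ↦ (s (h (u) (g)))}


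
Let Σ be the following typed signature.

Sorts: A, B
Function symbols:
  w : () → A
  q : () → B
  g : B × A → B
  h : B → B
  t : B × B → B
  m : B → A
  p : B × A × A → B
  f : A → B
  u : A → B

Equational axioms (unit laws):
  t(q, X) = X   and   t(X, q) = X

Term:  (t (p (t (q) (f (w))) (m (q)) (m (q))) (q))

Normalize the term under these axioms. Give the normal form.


normal form = (p (f (w)) (m (q)) (m (q)))

1. (t (p (t (q) (f (w))) (m (q)) (m (q))) (q))  →  (p (t (q) (f (w))) (m (q)) (m (q)))
2. (p (t (q) (f (w))) (m (q)) (m (q)))  →  (p (f (w)) (m (q)) (m (q)))


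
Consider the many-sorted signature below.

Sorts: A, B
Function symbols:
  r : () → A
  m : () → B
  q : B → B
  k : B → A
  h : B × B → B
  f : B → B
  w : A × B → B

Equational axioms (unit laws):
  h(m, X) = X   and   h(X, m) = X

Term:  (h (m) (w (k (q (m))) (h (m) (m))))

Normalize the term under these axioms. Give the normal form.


normal form = (w (k (q (m))) (m))

1. (h (m) (w (k (q (m))) (h (m) (m))))  →  (w (k (q (m))) (h (m) (m)))
2. (w (k (q (m))) (h (m) (m)))  →  (w (k (q (m))) (m))


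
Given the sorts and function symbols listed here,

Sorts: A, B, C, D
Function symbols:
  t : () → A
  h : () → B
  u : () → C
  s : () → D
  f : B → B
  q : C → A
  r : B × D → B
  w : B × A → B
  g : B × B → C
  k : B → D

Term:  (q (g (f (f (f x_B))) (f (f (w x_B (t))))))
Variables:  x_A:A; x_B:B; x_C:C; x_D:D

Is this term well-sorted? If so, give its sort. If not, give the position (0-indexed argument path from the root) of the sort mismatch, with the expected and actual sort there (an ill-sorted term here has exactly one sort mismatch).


          x_B : B
        (f x_B) : B
      (f (f x_B)) : B
    (f (f (f x_B))) : B
          x_B : B
          (t) : A
        (w x_B (t)) : B
      (f (w x_B (t))) : B
    (f (f (w x_B (t)))) : B
  (g (f (f (f x_B))) (f (f (w x_B (t))))) : C
(q (g (f (f (f x_B))) (f (f (w x_B (t)))))) : A

well-sorted; sort = A


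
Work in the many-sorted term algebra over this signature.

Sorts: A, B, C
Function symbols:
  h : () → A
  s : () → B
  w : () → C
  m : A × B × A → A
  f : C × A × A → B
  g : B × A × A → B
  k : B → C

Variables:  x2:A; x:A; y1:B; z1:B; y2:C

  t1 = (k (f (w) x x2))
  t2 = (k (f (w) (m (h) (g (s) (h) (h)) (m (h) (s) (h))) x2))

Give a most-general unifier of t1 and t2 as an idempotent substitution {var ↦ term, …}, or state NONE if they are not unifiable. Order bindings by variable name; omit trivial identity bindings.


{x ↦ (m (h) (g (s) (h) (h)) (m (h) (s) (h)))}


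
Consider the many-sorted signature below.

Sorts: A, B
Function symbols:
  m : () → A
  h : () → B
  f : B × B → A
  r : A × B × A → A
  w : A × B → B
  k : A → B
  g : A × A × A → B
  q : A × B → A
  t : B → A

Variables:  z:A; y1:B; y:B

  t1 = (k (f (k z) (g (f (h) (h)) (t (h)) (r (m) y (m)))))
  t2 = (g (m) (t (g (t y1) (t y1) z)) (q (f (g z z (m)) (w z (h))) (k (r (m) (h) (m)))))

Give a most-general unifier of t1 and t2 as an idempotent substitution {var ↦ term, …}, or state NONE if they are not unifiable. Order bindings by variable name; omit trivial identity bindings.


NONE (not unifiable)

head clash or occurs-check failure — not unifiable


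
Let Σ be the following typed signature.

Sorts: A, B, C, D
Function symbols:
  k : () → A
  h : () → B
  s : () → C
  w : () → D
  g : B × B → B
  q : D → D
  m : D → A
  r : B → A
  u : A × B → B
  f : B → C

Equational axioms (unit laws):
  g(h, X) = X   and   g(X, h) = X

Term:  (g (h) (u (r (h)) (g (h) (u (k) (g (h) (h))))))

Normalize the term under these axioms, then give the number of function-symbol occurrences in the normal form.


1. (g (h) (u (r (h)) (g (h) (u (k) (g (h) (h))))))  →  (u (r (h)) (g (h) (u (k) (g (h) (h)))))
2. (u (r (h)) (g (h) (u (k) (g (h) (h)))))  →  (u (r (h)) (u (k) (g (h) (h))))
3. (u (r (h)) (u (k) (g (h) (h))))  →  (u (r (h)) (u (k) (h)))
normal form: (u (r (h)) (u (k) (h)))

size = 6


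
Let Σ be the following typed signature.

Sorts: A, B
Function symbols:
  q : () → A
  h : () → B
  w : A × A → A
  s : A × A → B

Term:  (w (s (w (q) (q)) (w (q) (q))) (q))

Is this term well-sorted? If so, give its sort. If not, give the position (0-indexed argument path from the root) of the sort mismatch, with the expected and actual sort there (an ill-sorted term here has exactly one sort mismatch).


      (q) : A
      (q) : A
    (w (q) (q)) : A
      (q) : A
      (q) : A
    (w (q) (q)) : A
  (s (w (q) (q)) (w (q) (q))) : B
  (q) : A
(w (s (w (q) (q)) (w (q) (q))) (q)) : ✗ arg 0 at [0] has sort B, expected A

ill-sorted at position [0]: expected A, got B


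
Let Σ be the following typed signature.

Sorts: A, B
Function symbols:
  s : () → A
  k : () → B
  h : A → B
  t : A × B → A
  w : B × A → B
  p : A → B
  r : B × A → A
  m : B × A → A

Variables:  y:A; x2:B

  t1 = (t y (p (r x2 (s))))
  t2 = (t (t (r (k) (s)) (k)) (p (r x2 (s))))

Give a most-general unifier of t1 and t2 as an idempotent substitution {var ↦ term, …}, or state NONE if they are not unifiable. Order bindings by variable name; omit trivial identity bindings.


{y ↦ (t (r (k) (s)) (k))}


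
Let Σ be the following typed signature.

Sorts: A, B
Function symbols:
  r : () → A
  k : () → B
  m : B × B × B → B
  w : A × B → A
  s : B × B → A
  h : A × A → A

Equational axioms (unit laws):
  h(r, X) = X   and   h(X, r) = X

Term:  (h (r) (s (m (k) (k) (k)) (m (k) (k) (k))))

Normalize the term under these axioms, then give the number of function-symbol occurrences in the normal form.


size = 9

1. (h (r) (s (m (k) (k) (k)) (m (k) (k) (k))))  →  (s (m (k) (k) (k)) (m (k) (k) (k)))
normal form: (s (m (k) (k) (k)) (m (k) (k) (k)))


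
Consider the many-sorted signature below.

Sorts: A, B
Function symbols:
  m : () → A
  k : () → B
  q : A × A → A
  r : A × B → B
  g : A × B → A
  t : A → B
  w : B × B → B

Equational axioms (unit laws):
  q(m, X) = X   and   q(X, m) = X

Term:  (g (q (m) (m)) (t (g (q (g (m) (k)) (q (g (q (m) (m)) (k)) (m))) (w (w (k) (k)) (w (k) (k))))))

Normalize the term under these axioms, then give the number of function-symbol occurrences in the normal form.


1. (g (q (m) (m)) (t (g (q (g (m) (k)) (q (g (q (m) (m)) (k)) (m))) (w (w (k) (k)) (w (k) (k))))))  →  (g (m) (t (g (q (g (m) (k)) (q (g (q (m) (m)) (k)) (m))) (w (w (k) (k)) (w (k) (k))))))
2. (g (m) (t (g (q (g (m) (k)) (q (g (q (m) (m)) (k)) (m))) (w (w (k) (k)) (w (k) (k))))))  →  (g (m) (t (g (q (g (m) (k)) (g (q (m) (m)) (k))) (w (w (k) (k)) (w (k) (k))))))
3. (g (m) (t (g (q (g (m) (k)) (g (q (m) (m)) (k))) (w (w (k) (k)) (w (k) (k))))))  →  (g (m) (t (g (q (g (m) (k)) (g (m) (k))) (w (w (k) (k)) (w (k) (k))))))
normal form: (g (m) (t (g (q (g (m) (k)) (g (m) (k))) (w (w (k) (k)) (w (k) (k))))))

size = 18


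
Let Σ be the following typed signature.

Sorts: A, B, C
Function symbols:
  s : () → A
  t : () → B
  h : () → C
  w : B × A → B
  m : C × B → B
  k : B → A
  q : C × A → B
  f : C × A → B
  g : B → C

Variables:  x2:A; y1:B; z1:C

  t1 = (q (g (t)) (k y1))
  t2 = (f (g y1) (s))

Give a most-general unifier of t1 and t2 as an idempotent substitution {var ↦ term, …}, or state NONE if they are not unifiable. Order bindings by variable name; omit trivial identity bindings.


NONE (not unifiable)

head clash or occurs-check failure — not unifiable


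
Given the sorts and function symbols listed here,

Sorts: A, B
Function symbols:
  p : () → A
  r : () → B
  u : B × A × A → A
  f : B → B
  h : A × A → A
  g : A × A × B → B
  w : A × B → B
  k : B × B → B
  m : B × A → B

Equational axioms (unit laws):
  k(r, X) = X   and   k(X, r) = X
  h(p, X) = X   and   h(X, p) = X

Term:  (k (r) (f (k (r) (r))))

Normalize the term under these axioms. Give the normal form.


1. (k (r) (f (k (r) (r))))  →  (f (k (r) (r)))
2. (f (k (r) (r)))  →  (f (r))

normal form = (f (r))


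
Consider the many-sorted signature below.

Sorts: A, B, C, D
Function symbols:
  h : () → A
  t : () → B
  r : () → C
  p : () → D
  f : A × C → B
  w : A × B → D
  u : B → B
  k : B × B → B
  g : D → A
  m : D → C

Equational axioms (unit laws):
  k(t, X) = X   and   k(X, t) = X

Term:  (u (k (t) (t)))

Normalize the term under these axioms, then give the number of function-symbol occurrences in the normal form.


1. (u (k (t) (t)))  →  (u (t))
normal form: (u (t))

size = 2


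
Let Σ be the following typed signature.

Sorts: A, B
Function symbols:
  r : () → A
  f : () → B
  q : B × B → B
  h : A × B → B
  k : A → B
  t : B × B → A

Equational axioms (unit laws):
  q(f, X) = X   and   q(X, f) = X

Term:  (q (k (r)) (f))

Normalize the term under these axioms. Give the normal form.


1. (q (k (r)) (f))  →  (k (r))

normal form = (k (r))


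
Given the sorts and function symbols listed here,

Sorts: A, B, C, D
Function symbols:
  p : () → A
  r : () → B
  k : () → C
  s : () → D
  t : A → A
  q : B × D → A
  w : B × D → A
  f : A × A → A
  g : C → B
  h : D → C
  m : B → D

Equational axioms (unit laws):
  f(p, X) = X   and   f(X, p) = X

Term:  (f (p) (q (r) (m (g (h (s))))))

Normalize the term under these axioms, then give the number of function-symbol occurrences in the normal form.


size = 6

1. (f (p) (q (r) (m (g (h (s))))))  →  (q (r) (m (g (h (s)))))
normal form: (q (r) (m (g (h (s)))))


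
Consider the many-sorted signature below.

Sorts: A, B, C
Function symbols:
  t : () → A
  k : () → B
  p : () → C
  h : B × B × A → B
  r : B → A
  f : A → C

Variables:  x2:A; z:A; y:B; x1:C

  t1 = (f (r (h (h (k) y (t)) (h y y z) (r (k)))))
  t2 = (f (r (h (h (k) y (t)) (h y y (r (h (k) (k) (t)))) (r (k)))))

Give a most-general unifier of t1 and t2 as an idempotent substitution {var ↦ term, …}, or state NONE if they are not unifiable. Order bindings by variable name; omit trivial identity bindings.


{z ↦ (r (h (k) (k) (t)))}


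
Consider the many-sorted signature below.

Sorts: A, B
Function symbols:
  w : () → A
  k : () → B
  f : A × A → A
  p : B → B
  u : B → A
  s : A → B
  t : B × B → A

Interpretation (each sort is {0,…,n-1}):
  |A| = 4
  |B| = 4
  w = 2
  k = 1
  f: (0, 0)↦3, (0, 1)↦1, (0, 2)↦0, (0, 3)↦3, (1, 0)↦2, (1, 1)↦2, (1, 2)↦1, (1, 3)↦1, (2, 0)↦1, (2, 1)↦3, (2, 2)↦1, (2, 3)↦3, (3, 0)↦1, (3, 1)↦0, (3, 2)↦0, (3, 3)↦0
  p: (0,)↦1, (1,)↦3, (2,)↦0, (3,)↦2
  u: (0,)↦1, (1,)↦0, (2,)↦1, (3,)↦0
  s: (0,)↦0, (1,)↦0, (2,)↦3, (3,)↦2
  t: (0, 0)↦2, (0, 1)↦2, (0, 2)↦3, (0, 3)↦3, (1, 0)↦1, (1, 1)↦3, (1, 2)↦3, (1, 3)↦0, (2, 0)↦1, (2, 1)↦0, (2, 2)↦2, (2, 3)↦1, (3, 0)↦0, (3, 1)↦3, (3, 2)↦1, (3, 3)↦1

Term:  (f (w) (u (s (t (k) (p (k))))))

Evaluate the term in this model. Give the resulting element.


  w = 2
  k = 1
  k = 1
  (p (k)) = p(1,) = 3
  (t (k) (p (k))) = t(1, 3) = 0
  (s (t (k) (p (k)))) = s(0,) = 0
  (u (s (t (k) (p (k))))) = u(0,) = 1
  (f (w) (u (s (t (k) (p (k)))))) = f(2, 1) = 3

value = 3


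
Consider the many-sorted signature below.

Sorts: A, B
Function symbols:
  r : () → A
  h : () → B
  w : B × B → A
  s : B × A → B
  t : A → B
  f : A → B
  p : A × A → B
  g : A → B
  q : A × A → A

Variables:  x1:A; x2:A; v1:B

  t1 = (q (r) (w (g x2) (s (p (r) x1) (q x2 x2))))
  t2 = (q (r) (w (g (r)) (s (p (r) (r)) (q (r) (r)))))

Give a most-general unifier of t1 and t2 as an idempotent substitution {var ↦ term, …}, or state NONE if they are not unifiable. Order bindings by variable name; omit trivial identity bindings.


{x1 ↦ (r), x2 ↦ (r)}


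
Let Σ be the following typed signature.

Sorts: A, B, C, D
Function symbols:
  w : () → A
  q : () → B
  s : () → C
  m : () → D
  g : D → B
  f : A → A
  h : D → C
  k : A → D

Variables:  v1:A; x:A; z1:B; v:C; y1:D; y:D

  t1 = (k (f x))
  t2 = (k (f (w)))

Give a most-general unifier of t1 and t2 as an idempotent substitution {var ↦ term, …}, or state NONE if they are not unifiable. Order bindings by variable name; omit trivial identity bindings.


{x ↦ (w)}


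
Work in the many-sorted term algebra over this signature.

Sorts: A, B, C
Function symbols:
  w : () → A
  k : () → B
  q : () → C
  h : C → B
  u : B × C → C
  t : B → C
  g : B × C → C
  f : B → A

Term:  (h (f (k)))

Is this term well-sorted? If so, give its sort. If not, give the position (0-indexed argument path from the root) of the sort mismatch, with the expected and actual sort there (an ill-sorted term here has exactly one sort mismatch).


ill-sorted at position [0]: expected C, got A

    (k) : B
  (f (k)) : A
(h (f (k))) : ✗ arg 0 at [0] has sort A, expected C


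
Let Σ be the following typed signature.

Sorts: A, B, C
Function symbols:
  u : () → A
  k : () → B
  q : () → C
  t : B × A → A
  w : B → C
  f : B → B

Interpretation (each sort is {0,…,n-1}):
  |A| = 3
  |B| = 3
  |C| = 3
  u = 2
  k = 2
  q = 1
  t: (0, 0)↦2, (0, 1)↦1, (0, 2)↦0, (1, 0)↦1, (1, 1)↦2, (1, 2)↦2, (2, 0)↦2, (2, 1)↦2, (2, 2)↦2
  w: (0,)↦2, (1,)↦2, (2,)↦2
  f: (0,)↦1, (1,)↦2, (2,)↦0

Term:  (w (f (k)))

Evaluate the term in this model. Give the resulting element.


value = 2

  k = 2
  (f (k)) = f(2,) = 0
  (w (f (k))) = w(0,) = 2


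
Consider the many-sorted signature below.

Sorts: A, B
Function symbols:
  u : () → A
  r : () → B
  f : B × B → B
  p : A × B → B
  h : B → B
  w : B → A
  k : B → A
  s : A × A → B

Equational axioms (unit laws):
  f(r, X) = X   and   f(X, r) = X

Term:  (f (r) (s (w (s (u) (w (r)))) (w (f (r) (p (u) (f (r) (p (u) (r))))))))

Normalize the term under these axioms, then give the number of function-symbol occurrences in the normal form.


1. (f (r) (s (w (s (u) (w (r)))) (w (f (r) (p (u) (f (r) (p (u) (r))))))))  →  (s (w (s (u) (w (r)))) (w (f (r) (p (u) (f (r) (p (u) (r)))))))
2. (s (w (s (u) (w (r)))) (w (f (r) (p (u) (f (r) (p (u) (r)))))))  →  (s (w (s (u) (w (r)))) (w (p (u) (f (r) (p (u) (r))))))
3. (s (w (s (u) (w (r)))) (w (p (u) (f (r) (p (u) (r))))))  →  (s (w (s (u) (w (r)))) (w (p (u) (p (u) (r)))))
normal form: (s (w (s (u) (w (r)))) (w (p (u) (p (u) (r)))))

size = 12


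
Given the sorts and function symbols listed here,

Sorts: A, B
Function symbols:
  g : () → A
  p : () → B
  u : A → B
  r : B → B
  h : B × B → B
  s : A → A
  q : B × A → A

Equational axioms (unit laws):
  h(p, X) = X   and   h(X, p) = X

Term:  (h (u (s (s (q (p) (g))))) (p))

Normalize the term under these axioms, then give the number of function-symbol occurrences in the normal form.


1. (h (u (s (s (q (p) (g))))) (p))  →  (u (s (s (q (p) (g)))))
normal form: (u (s (s (q (p) (g)))))

size = 6


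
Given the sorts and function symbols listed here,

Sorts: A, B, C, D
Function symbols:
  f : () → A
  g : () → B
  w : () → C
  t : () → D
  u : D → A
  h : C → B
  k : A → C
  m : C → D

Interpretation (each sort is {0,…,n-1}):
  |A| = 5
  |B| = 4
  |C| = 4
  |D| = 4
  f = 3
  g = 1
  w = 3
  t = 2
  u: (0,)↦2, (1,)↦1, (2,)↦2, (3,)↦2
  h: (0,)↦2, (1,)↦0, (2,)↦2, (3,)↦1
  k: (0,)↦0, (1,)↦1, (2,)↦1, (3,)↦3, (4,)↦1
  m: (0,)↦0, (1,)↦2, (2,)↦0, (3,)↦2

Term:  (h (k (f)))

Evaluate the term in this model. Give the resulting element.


  f = 3
  (k (f)) = k(3,) = 3
  (h (k (f))) = h(3,) = 1

value = 1


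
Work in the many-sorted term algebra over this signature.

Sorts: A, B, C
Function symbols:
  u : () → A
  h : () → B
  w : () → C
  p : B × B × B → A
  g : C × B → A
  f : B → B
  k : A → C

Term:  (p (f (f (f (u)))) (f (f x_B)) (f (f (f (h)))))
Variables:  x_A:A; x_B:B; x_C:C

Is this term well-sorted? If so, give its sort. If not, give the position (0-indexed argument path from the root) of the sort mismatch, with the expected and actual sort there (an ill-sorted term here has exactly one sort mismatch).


ill-sorted at position [0, 0, 0, 0]: expected B, got A

        (u) : A
      (f (u)) : ✗ arg 0 at [0, 0, 0, 0] has sort A, expected B
      x_B : B
    (f x_B) : B
  (f (f x_B)) : B
        (h) : B
      (f (h)) : B
    (f (f (h))) : B
  (f (f (f (h)))) : B


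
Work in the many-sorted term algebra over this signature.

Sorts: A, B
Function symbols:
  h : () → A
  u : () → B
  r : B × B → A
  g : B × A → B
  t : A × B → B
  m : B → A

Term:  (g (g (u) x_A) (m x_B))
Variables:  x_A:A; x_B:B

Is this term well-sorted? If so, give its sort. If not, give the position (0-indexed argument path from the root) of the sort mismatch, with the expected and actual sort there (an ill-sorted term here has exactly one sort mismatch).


well-sorted; sort = B

    (u) : B
    x_A : A
  (g (u) x_A) : B
    x_B : B
  (m x_B) : A
(g (g (u) x_A) (m x_B)) : B


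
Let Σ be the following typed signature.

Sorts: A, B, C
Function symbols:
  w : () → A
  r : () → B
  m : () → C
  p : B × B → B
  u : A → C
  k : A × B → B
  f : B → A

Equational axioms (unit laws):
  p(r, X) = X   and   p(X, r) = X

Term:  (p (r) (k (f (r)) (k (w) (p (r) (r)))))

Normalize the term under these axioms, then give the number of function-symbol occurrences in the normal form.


1. (p (r) (k (f (r)) (k (w) (p (r) (r)))))  →  (k (f (r)) (k (w) (p (r) (r))))
2. (k (f (r)) (k (w) (p (r) (r))))  →  (k (f (r)) (k (w) (r)))
normal form: (k (f (r)) (k (w) (r)))

size = 6


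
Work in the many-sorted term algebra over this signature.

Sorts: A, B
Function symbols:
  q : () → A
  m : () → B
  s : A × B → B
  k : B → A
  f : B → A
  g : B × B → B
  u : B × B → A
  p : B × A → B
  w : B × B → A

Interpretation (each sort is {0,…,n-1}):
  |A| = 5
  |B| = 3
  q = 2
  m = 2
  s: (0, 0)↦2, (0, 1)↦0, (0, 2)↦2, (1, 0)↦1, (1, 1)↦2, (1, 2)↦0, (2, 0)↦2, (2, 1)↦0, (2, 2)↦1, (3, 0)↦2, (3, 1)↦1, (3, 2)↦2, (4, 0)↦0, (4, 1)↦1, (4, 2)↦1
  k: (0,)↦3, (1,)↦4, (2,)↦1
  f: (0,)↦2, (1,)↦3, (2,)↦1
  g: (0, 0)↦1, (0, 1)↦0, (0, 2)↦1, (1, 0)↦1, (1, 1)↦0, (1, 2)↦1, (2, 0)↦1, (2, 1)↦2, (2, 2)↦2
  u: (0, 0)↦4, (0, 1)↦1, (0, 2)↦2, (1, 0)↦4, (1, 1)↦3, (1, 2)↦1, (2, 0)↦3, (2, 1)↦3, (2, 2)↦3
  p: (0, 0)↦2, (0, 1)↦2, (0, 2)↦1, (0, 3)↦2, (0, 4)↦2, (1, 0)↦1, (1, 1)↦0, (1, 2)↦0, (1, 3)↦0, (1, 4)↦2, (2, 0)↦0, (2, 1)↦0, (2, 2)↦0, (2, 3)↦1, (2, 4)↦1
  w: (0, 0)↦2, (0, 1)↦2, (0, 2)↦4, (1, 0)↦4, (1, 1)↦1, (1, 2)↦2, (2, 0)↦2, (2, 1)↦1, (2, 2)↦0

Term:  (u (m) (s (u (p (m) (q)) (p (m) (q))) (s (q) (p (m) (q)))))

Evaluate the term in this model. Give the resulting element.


  m = 2
  m = 2
  q = 2
  (p (m) (q)) = p(2, 2) = 0
  m = 2
  q = 2
  (p (m) (q)) = p(2, 2) = 0
  (u (p (m) (q)) (p (m) (q))) = u(0, 0) = 4
  q = 2
  m = 2
  q = 2
  (p (m) (q)) = p(2, 2) = 0
  (s (q) (p (m) (q))) = s(2, 0) = 2
  (s (u (p (m) (q)) (p (m) (q))) (s (q) (p (m) (q)))) = s(4, 2) = 1
  (u (m) (s (u (p (m) (q)) (p (m) (q))) (s (q) (p (m) (q))))) = u(2, 1) = 3

value = 3


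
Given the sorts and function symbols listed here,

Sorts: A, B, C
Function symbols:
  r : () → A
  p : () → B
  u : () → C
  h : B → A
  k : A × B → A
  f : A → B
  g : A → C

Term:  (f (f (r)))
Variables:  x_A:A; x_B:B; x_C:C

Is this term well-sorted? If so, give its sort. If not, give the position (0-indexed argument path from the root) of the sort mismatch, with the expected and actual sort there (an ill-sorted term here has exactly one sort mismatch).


ill-sorted at position [0]: expected A, got B

    (r) : A
  (f (r)) : B
(f (f (r))) : ✗ arg 0 at [0] has sort B, expected A
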